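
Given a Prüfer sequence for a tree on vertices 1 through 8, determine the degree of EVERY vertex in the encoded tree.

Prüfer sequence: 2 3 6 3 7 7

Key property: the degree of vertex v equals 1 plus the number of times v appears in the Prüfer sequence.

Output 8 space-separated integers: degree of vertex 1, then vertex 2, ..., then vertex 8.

p_1 = 2: count[2] becomes 1
p_2 = 3: count[3] becomes 1
p_3 = 6: count[6] becomes 1
p_4 = 3: count[3] becomes 2
p_5 = 7: count[7] becomes 1
p_6 = 7: count[7] becomes 2
Degrees (1 + count): deg[1]=1+0=1, deg[2]=1+1=2, deg[3]=1+2=3, deg[4]=1+0=1, deg[5]=1+0=1, deg[6]=1+1=2, deg[7]=1+2=3, deg[8]=1+0=1

Answer: 1 2 3 1 1 2 3 1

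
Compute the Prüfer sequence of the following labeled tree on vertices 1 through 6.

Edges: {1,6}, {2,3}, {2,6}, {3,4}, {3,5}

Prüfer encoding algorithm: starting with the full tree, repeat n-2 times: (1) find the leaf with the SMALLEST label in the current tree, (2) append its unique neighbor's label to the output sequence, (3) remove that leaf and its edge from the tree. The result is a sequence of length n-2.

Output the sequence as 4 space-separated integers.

Answer: 6 3 3 2

Derivation:
Step 1: leaves = {1,4,5}. Remove smallest leaf 1, emit neighbor 6.
Step 2: leaves = {4,5,6}. Remove smallest leaf 4, emit neighbor 3.
Step 3: leaves = {5,6}. Remove smallest leaf 5, emit neighbor 3.
Step 4: leaves = {3,6}. Remove smallest leaf 3, emit neighbor 2.
Done: 2 vertices remain (2, 6). Sequence = [6 3 3 2]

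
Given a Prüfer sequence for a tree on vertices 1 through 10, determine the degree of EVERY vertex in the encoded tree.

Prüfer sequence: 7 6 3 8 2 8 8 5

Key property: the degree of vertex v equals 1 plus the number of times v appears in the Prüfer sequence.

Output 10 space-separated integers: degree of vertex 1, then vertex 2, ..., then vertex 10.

p_1 = 7: count[7] becomes 1
p_2 = 6: count[6] becomes 1
p_3 = 3: count[3] becomes 1
p_4 = 8: count[8] becomes 1
p_5 = 2: count[2] becomes 1
p_6 = 8: count[8] becomes 2
p_7 = 8: count[8] becomes 3
p_8 = 5: count[5] becomes 1
Degrees (1 + count): deg[1]=1+0=1, deg[2]=1+1=2, deg[3]=1+1=2, deg[4]=1+0=1, deg[5]=1+1=2, deg[6]=1+1=2, deg[7]=1+1=2, deg[8]=1+3=4, deg[9]=1+0=1, deg[10]=1+0=1

Answer: 1 2 2 1 2 2 2 4 1 1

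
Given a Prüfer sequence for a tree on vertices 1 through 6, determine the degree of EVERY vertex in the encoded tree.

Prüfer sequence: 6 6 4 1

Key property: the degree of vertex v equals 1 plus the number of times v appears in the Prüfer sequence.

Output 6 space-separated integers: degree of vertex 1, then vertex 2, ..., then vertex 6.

p_1 = 6: count[6] becomes 1
p_2 = 6: count[6] becomes 2
p_3 = 4: count[4] becomes 1
p_4 = 1: count[1] becomes 1
Degrees (1 + count): deg[1]=1+1=2, deg[2]=1+0=1, deg[3]=1+0=1, deg[4]=1+1=2, deg[5]=1+0=1, deg[6]=1+2=3

Answer: 2 1 1 2 1 3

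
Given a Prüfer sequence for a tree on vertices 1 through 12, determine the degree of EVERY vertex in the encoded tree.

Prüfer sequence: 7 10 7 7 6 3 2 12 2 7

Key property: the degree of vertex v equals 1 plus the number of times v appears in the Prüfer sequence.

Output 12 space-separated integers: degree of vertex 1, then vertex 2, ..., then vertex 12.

p_1 = 7: count[7] becomes 1
p_2 = 10: count[10] becomes 1
p_3 = 7: count[7] becomes 2
p_4 = 7: count[7] becomes 3
p_5 = 6: count[6] becomes 1
p_6 = 3: count[3] becomes 1
p_7 = 2: count[2] becomes 1
p_8 = 12: count[12] becomes 1
p_9 = 2: count[2] becomes 2
p_10 = 7: count[7] becomes 4
Degrees (1 + count): deg[1]=1+0=1, deg[2]=1+2=3, deg[3]=1+1=2, deg[4]=1+0=1, deg[5]=1+0=1, deg[6]=1+1=2, deg[7]=1+4=5, deg[8]=1+0=1, deg[9]=1+0=1, deg[10]=1+1=2, deg[11]=1+0=1, deg[12]=1+1=2

Answer: 1 3 2 1 1 2 5 1 1 2 1 2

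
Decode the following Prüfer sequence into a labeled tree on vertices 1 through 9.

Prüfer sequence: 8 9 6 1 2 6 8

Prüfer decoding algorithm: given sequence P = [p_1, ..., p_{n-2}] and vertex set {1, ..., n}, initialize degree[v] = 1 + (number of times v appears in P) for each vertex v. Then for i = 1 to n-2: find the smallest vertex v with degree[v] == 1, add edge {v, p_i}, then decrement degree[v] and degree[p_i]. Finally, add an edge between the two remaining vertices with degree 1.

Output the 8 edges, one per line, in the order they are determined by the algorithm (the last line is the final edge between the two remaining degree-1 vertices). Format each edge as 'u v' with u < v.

Initial degrees: {1:2, 2:2, 3:1, 4:1, 5:1, 6:3, 7:1, 8:3, 9:2}
Step 1: smallest deg-1 vertex = 3, p_1 = 8. Add edge {3,8}. Now deg[3]=0, deg[8]=2.
Step 2: smallest deg-1 vertex = 4, p_2 = 9. Add edge {4,9}. Now deg[4]=0, deg[9]=1.
Step 3: smallest deg-1 vertex = 5, p_3 = 6. Add edge {5,6}. Now deg[5]=0, deg[6]=2.
Step 4: smallest deg-1 vertex = 7, p_4 = 1. Add edge {1,7}. Now deg[7]=0, deg[1]=1.
Step 5: smallest deg-1 vertex = 1, p_5 = 2. Add edge {1,2}. Now deg[1]=0, deg[2]=1.
Step 6: smallest deg-1 vertex = 2, p_6 = 6. Add edge {2,6}. Now deg[2]=0, deg[6]=1.
Step 7: smallest deg-1 vertex = 6, p_7 = 8. Add edge {6,8}. Now deg[6]=0, deg[8]=1.
Final: two remaining deg-1 vertices are 8, 9. Add edge {8,9}.

Answer: 3 8
4 9
5 6
1 7
1 2
2 6
6 8
8 9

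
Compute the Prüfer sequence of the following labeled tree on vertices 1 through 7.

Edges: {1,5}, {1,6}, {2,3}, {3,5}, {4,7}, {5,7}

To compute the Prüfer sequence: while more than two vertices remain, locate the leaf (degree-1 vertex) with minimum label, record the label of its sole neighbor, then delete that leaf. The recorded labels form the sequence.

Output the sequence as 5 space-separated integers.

Answer: 3 5 7 1 5

Derivation:
Step 1: leaves = {2,4,6}. Remove smallest leaf 2, emit neighbor 3.
Step 2: leaves = {3,4,6}. Remove smallest leaf 3, emit neighbor 5.
Step 3: leaves = {4,6}. Remove smallest leaf 4, emit neighbor 7.
Step 4: leaves = {6,7}. Remove smallest leaf 6, emit neighbor 1.
Step 5: leaves = {1,7}. Remove smallest leaf 1, emit neighbor 5.
Done: 2 vertices remain (5, 7). Sequence = [3 5 7 1 5]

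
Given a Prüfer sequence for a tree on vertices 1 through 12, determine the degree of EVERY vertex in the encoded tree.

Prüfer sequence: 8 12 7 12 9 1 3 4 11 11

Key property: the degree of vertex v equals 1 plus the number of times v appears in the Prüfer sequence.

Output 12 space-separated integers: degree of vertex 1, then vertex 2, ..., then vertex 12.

p_1 = 8: count[8] becomes 1
p_2 = 12: count[12] becomes 1
p_3 = 7: count[7] becomes 1
p_4 = 12: count[12] becomes 2
p_5 = 9: count[9] becomes 1
p_6 = 1: count[1] becomes 1
p_7 = 3: count[3] becomes 1
p_8 = 4: count[4] becomes 1
p_9 = 11: count[11] becomes 1
p_10 = 11: count[11] becomes 2
Degrees (1 + count): deg[1]=1+1=2, deg[2]=1+0=1, deg[3]=1+1=2, deg[4]=1+1=2, deg[5]=1+0=1, deg[6]=1+0=1, deg[7]=1+1=2, deg[8]=1+1=2, deg[9]=1+1=2, deg[10]=1+0=1, deg[11]=1+2=3, deg[12]=1+2=3

Answer: 2 1 2 2 1 1 2 2 2 1 3 3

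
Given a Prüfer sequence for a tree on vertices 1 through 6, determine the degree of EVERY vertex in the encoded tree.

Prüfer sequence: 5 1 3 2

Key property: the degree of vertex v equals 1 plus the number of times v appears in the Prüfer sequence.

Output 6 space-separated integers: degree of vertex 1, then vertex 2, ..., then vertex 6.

Answer: 2 2 2 1 2 1

Derivation:
p_1 = 5: count[5] becomes 1
p_2 = 1: count[1] becomes 1
p_3 = 3: count[3] becomes 1
p_4 = 2: count[2] becomes 1
Degrees (1 + count): deg[1]=1+1=2, deg[2]=1+1=2, deg[3]=1+1=2, deg[4]=1+0=1, deg[5]=1+1=2, deg[6]=1+0=1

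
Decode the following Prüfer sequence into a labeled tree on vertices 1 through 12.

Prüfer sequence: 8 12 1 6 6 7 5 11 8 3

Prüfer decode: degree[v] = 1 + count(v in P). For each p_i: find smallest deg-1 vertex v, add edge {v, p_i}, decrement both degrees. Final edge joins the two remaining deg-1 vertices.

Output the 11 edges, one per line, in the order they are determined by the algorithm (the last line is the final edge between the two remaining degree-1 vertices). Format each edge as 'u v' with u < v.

Answer: 2 8
4 12
1 9
1 6
6 10
6 7
5 7
5 11
8 11
3 8
3 12

Derivation:
Initial degrees: {1:2, 2:1, 3:2, 4:1, 5:2, 6:3, 7:2, 8:3, 9:1, 10:1, 11:2, 12:2}
Step 1: smallest deg-1 vertex = 2, p_1 = 8. Add edge {2,8}. Now deg[2]=0, deg[8]=2.
Step 2: smallest deg-1 vertex = 4, p_2 = 12. Add edge {4,12}. Now deg[4]=0, deg[12]=1.
Step 3: smallest deg-1 vertex = 9, p_3 = 1. Add edge {1,9}. Now deg[9]=0, deg[1]=1.
Step 4: smallest deg-1 vertex = 1, p_4 = 6. Add edge {1,6}. Now deg[1]=0, deg[6]=2.
Step 5: smallest deg-1 vertex = 10, p_5 = 6. Add edge {6,10}. Now deg[10]=0, deg[6]=1.
Step 6: smallest deg-1 vertex = 6, p_6 = 7. Add edge {6,7}. Now deg[6]=0, deg[7]=1.
Step 7: smallest deg-1 vertex = 7, p_7 = 5. Add edge {5,7}. Now deg[7]=0, deg[5]=1.
Step 8: smallest deg-1 vertex = 5, p_8 = 11. Add edge {5,11}. Now deg[5]=0, deg[11]=1.
Step 9: smallest deg-1 vertex = 11, p_9 = 8. Add edge {8,11}. Now deg[11]=0, deg[8]=1.
Step 10: smallest deg-1 vertex = 8, p_10 = 3. Add edge {3,8}. Now deg[8]=0, deg[3]=1.
Final: two remaining deg-1 vertices are 3, 12. Add edge {3,12}.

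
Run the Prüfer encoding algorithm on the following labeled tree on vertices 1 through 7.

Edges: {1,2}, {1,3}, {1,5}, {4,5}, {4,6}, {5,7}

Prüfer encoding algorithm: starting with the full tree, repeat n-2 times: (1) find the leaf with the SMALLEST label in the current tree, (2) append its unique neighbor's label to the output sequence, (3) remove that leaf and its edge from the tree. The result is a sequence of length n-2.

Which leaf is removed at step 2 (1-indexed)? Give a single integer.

Answer: 3

Derivation:
Step 1: current leaves = {2,3,6,7}. Remove leaf 2 (neighbor: 1).
Step 2: current leaves = {3,6,7}. Remove leaf 3 (neighbor: 1).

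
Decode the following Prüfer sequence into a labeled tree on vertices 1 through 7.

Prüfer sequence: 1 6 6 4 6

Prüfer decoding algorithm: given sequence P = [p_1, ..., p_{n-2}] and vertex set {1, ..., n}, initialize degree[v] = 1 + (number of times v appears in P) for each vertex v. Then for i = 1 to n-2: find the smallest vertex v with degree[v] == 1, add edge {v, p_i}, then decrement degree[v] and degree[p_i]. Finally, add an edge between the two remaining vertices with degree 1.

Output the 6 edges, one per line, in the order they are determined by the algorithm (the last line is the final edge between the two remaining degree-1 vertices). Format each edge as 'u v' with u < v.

Answer: 1 2
1 6
3 6
4 5
4 6
6 7

Derivation:
Initial degrees: {1:2, 2:1, 3:1, 4:2, 5:1, 6:4, 7:1}
Step 1: smallest deg-1 vertex = 2, p_1 = 1. Add edge {1,2}. Now deg[2]=0, deg[1]=1.
Step 2: smallest deg-1 vertex = 1, p_2 = 6. Add edge {1,6}. Now deg[1]=0, deg[6]=3.
Step 3: smallest deg-1 vertex = 3, p_3 = 6. Add edge {3,6}. Now deg[3]=0, deg[6]=2.
Step 4: smallest deg-1 vertex = 5, p_4 = 4. Add edge {4,5}. Now deg[5]=0, deg[4]=1.
Step 5: smallest deg-1 vertex = 4, p_5 = 6. Add edge {4,6}. Now deg[4]=0, deg[6]=1.
Final: two remaining deg-1 vertices are 6, 7. Add edge {6,7}.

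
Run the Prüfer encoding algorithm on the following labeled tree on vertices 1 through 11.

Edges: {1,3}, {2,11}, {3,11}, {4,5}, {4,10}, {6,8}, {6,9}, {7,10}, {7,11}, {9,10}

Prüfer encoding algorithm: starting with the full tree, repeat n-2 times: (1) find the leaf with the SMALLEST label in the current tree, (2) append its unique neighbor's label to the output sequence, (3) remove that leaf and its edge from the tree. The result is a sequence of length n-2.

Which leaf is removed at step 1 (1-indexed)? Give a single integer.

Step 1: current leaves = {1,2,5,8}. Remove leaf 1 (neighbor: 3).

Answer: 1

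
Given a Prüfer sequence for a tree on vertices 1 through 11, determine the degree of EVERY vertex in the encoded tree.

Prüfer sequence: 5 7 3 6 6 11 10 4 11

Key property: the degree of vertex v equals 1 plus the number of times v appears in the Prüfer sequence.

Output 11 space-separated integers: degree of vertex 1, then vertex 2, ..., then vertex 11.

Answer: 1 1 2 2 2 3 2 1 1 2 3

Derivation:
p_1 = 5: count[5] becomes 1
p_2 = 7: count[7] becomes 1
p_3 = 3: count[3] becomes 1
p_4 = 6: count[6] becomes 1
p_5 = 6: count[6] becomes 2
p_6 = 11: count[11] becomes 1
p_7 = 10: count[10] becomes 1
p_8 = 4: count[4] becomes 1
p_9 = 11: count[11] becomes 2
Degrees (1 + count): deg[1]=1+0=1, deg[2]=1+0=1, deg[3]=1+1=2, deg[4]=1+1=2, deg[5]=1+1=2, deg[6]=1+2=3, deg[7]=1+1=2, deg[8]=1+0=1, deg[9]=1+0=1, deg[10]=1+1=2, deg[11]=1+2=3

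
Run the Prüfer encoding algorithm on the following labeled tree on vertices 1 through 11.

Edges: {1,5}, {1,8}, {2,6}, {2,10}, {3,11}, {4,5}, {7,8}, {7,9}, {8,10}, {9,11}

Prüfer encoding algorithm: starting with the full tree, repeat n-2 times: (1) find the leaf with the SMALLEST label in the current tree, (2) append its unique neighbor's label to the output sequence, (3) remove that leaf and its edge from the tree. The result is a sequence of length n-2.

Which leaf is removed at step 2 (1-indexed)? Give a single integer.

Answer: 4

Derivation:
Step 1: current leaves = {3,4,6}. Remove leaf 3 (neighbor: 11).
Step 2: current leaves = {4,6,11}. Remove leaf 4 (neighbor: 5).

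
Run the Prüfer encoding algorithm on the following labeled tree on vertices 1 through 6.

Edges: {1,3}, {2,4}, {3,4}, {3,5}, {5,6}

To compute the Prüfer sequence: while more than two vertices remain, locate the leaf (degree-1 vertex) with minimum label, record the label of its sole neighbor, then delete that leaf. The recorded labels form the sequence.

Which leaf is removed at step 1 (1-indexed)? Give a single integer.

Step 1: current leaves = {1,2,6}. Remove leaf 1 (neighbor: 3).

Answer: 1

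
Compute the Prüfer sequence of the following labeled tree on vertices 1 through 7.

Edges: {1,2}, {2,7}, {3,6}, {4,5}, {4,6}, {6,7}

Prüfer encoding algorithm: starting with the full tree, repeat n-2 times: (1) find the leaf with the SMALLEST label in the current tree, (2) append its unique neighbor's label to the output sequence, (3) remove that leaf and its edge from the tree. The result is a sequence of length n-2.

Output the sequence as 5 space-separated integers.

Answer: 2 7 6 4 6

Derivation:
Step 1: leaves = {1,3,5}. Remove smallest leaf 1, emit neighbor 2.
Step 2: leaves = {2,3,5}. Remove smallest leaf 2, emit neighbor 7.
Step 3: leaves = {3,5,7}. Remove smallest leaf 3, emit neighbor 6.
Step 4: leaves = {5,7}. Remove smallest leaf 5, emit neighbor 4.
Step 5: leaves = {4,7}. Remove smallest leaf 4, emit neighbor 6.
Done: 2 vertices remain (6, 7). Sequence = [2 7 6 4 6]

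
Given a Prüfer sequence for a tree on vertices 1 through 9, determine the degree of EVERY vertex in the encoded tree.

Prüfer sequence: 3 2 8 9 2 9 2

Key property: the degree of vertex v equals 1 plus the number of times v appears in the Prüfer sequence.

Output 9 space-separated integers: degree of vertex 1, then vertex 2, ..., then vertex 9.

Answer: 1 4 2 1 1 1 1 2 3

Derivation:
p_1 = 3: count[3] becomes 1
p_2 = 2: count[2] becomes 1
p_3 = 8: count[8] becomes 1
p_4 = 9: count[9] becomes 1
p_5 = 2: count[2] becomes 2
p_6 = 9: count[9] becomes 2
p_7 = 2: count[2] becomes 3
Degrees (1 + count): deg[1]=1+0=1, deg[2]=1+3=4, deg[3]=1+1=2, deg[4]=1+0=1, deg[5]=1+0=1, deg[6]=1+0=1, deg[7]=1+0=1, deg[8]=1+1=2, deg[9]=1+2=3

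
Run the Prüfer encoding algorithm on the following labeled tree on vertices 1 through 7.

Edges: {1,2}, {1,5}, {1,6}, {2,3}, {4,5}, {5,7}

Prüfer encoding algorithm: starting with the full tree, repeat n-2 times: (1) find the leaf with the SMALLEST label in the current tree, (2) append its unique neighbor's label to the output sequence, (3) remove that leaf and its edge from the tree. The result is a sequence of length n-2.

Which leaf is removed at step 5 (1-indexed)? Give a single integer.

Step 1: current leaves = {3,4,6,7}. Remove leaf 3 (neighbor: 2).
Step 2: current leaves = {2,4,6,7}. Remove leaf 2 (neighbor: 1).
Step 3: current leaves = {4,6,7}. Remove leaf 4 (neighbor: 5).
Step 4: current leaves = {6,7}. Remove leaf 6 (neighbor: 1).
Step 5: current leaves = {1,7}. Remove leaf 1 (neighbor: 5).

Answer: 1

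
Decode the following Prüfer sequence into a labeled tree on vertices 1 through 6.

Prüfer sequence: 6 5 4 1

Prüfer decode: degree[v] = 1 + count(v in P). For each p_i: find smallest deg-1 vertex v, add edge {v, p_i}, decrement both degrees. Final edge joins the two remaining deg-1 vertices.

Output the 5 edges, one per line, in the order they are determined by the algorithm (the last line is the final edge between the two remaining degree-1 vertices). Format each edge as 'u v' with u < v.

Answer: 2 6
3 5
4 5
1 4
1 6

Derivation:
Initial degrees: {1:2, 2:1, 3:1, 4:2, 5:2, 6:2}
Step 1: smallest deg-1 vertex = 2, p_1 = 6. Add edge {2,6}. Now deg[2]=0, deg[6]=1.
Step 2: smallest deg-1 vertex = 3, p_2 = 5. Add edge {3,5}. Now deg[3]=0, deg[5]=1.
Step 3: smallest deg-1 vertex = 5, p_3 = 4. Add edge {4,5}. Now deg[5]=0, deg[4]=1.
Step 4: smallest deg-1 vertex = 4, p_4 = 1. Add edge {1,4}. Now deg[4]=0, deg[1]=1.
Final: two remaining deg-1 vertices are 1, 6. Add edge {1,6}.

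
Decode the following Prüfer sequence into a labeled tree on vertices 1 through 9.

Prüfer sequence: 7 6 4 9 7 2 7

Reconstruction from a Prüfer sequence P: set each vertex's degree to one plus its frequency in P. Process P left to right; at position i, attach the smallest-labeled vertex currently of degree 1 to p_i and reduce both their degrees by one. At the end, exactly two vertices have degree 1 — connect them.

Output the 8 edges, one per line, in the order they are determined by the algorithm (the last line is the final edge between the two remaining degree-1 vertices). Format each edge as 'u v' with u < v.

Initial degrees: {1:1, 2:2, 3:1, 4:2, 5:1, 6:2, 7:4, 8:1, 9:2}
Step 1: smallest deg-1 vertex = 1, p_1 = 7. Add edge {1,7}. Now deg[1]=0, deg[7]=3.
Step 2: smallest deg-1 vertex = 3, p_2 = 6. Add edge {3,6}. Now deg[3]=0, deg[6]=1.
Step 3: smallest deg-1 vertex = 5, p_3 = 4. Add edge {4,5}. Now deg[5]=0, deg[4]=1.
Step 4: smallest deg-1 vertex = 4, p_4 = 9. Add edge {4,9}. Now deg[4]=0, deg[9]=1.
Step 5: smallest deg-1 vertex = 6, p_5 = 7. Add edge {6,7}. Now deg[6]=0, deg[7]=2.
Step 6: smallest deg-1 vertex = 8, p_6 = 2. Add edge {2,8}. Now deg[8]=0, deg[2]=1.
Step 7: smallest deg-1 vertex = 2, p_7 = 7. Add edge {2,7}. Now deg[2]=0, deg[7]=1.
Final: two remaining deg-1 vertices are 7, 9. Add edge {7,9}.

Answer: 1 7
3 6
4 5
4 9
6 7
2 8
2 7
7 9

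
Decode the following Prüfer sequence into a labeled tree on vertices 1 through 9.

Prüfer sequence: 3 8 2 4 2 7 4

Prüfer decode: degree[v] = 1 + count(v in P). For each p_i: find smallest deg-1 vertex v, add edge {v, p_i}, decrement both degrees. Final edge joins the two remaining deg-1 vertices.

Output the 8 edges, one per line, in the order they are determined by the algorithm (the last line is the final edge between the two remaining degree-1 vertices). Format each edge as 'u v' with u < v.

Initial degrees: {1:1, 2:3, 3:2, 4:3, 5:1, 6:1, 7:2, 8:2, 9:1}
Step 1: smallest deg-1 vertex = 1, p_1 = 3. Add edge {1,3}. Now deg[1]=0, deg[3]=1.
Step 2: smallest deg-1 vertex = 3, p_2 = 8. Add edge {3,8}. Now deg[3]=0, deg[8]=1.
Step 3: smallest deg-1 vertex = 5, p_3 = 2. Add edge {2,5}. Now deg[5]=0, deg[2]=2.
Step 4: smallest deg-1 vertex = 6, p_4 = 4. Add edge {4,6}. Now deg[6]=0, deg[4]=2.
Step 5: smallest deg-1 vertex = 8, p_5 = 2. Add edge {2,8}. Now deg[8]=0, deg[2]=1.
Step 6: smallest deg-1 vertex = 2, p_6 = 7. Add edge {2,7}. Now deg[2]=0, deg[7]=1.
Step 7: smallest deg-1 vertex = 7, p_7 = 4. Add edge {4,7}. Now deg[7]=0, deg[4]=1.
Final: two remaining deg-1 vertices are 4, 9. Add edge {4,9}.

Answer: 1 3
3 8
2 5
4 6
2 8
2 7
4 7
4 9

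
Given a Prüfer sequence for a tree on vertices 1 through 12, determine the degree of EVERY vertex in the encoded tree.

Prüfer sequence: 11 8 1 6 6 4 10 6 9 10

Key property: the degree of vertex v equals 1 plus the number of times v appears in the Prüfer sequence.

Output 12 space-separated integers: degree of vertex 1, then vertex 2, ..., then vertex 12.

p_1 = 11: count[11] becomes 1
p_2 = 8: count[8] becomes 1
p_3 = 1: count[1] becomes 1
p_4 = 6: count[6] becomes 1
p_5 = 6: count[6] becomes 2
p_6 = 4: count[4] becomes 1
p_7 = 10: count[10] becomes 1
p_8 = 6: count[6] becomes 3
p_9 = 9: count[9] becomes 1
p_10 = 10: count[10] becomes 2
Degrees (1 + count): deg[1]=1+1=2, deg[2]=1+0=1, deg[3]=1+0=1, deg[4]=1+1=2, deg[5]=1+0=1, deg[6]=1+3=4, deg[7]=1+0=1, deg[8]=1+1=2, deg[9]=1+1=2, deg[10]=1+2=3, deg[11]=1+1=2, deg[12]=1+0=1

Answer: 2 1 1 2 1 4 1 2 2 3 2 1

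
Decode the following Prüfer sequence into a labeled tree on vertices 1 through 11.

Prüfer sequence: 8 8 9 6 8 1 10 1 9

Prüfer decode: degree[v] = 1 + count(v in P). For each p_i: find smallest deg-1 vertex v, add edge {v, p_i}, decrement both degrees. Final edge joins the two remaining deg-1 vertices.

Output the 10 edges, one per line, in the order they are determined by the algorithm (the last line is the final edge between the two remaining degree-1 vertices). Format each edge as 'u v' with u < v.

Answer: 2 8
3 8
4 9
5 6
6 8
1 7
8 10
1 10
1 9
9 11

Derivation:
Initial degrees: {1:3, 2:1, 3:1, 4:1, 5:1, 6:2, 7:1, 8:4, 9:3, 10:2, 11:1}
Step 1: smallest deg-1 vertex = 2, p_1 = 8. Add edge {2,8}. Now deg[2]=0, deg[8]=3.
Step 2: smallest deg-1 vertex = 3, p_2 = 8. Add edge {3,8}. Now deg[3]=0, deg[8]=2.
Step 3: smallest deg-1 vertex = 4, p_3 = 9. Add edge {4,9}. Now deg[4]=0, deg[9]=2.
Step 4: smallest deg-1 vertex = 5, p_4 = 6. Add edge {5,6}. Now deg[5]=0, deg[6]=1.
Step 5: smallest deg-1 vertex = 6, p_5 = 8. Add edge {6,8}. Now deg[6]=0, deg[8]=1.
Step 6: smallest deg-1 vertex = 7, p_6 = 1. Add edge {1,7}. Now deg[7]=0, deg[1]=2.
Step 7: smallest deg-1 vertex = 8, p_7 = 10. Add edge {8,10}. Now deg[8]=0, deg[10]=1.
Step 8: smallest deg-1 vertex = 10, p_8 = 1. Add edge {1,10}. Now deg[10]=0, deg[1]=1.
Step 9: smallest deg-1 vertex = 1, p_9 = 9. Add edge {1,9}. Now deg[1]=0, deg[9]=1.
Final: two remaining deg-1 vertices are 9, 11. Add edge {9,11}.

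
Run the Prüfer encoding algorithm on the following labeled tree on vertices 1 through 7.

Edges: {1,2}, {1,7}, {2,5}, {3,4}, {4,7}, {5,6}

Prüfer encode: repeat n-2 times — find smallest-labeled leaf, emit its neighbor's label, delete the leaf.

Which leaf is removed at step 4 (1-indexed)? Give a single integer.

Answer: 5

Derivation:
Step 1: current leaves = {3,6}. Remove leaf 3 (neighbor: 4).
Step 2: current leaves = {4,6}. Remove leaf 4 (neighbor: 7).
Step 3: current leaves = {6,7}. Remove leaf 6 (neighbor: 5).
Step 4: current leaves = {5,7}. Remove leaf 5 (neighbor: 2).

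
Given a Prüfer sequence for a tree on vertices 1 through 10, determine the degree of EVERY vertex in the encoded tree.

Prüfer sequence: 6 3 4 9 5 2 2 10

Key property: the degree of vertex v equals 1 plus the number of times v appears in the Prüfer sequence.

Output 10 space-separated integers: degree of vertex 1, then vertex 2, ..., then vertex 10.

Answer: 1 3 2 2 2 2 1 1 2 2

Derivation:
p_1 = 6: count[6] becomes 1
p_2 = 3: count[3] becomes 1
p_3 = 4: count[4] becomes 1
p_4 = 9: count[9] becomes 1
p_5 = 5: count[5] becomes 1
p_6 = 2: count[2] becomes 1
p_7 = 2: count[2] becomes 2
p_8 = 10: count[10] becomes 1
Degrees (1 + count): deg[1]=1+0=1, deg[2]=1+2=3, deg[3]=1+1=2, deg[4]=1+1=2, deg[5]=1+1=2, deg[6]=1+1=2, deg[7]=1+0=1, deg[8]=1+0=1, deg[9]=1+1=2, deg[10]=1+1=2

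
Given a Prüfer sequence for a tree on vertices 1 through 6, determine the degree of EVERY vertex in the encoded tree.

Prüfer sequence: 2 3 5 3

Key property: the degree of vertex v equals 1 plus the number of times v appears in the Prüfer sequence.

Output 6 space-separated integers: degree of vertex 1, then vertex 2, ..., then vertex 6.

Answer: 1 2 3 1 2 1

Derivation:
p_1 = 2: count[2] becomes 1
p_2 = 3: count[3] becomes 1
p_3 = 5: count[5] becomes 1
p_4 = 3: count[3] becomes 2
Degrees (1 + count): deg[1]=1+0=1, deg[2]=1+1=2, deg[3]=1+2=3, deg[4]=1+0=1, deg[5]=1+1=2, deg[6]=1+0=1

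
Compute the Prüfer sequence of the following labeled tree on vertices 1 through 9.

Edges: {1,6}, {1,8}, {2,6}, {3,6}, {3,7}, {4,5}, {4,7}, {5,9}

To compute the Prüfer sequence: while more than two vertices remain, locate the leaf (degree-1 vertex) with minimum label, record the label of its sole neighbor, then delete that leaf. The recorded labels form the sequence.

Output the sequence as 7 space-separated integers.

Step 1: leaves = {2,8,9}. Remove smallest leaf 2, emit neighbor 6.
Step 2: leaves = {8,9}. Remove smallest leaf 8, emit neighbor 1.
Step 3: leaves = {1,9}. Remove smallest leaf 1, emit neighbor 6.
Step 4: leaves = {6,9}. Remove smallest leaf 6, emit neighbor 3.
Step 5: leaves = {3,9}. Remove smallest leaf 3, emit neighbor 7.
Step 6: leaves = {7,9}. Remove smallest leaf 7, emit neighbor 4.
Step 7: leaves = {4,9}. Remove smallest leaf 4, emit neighbor 5.
Done: 2 vertices remain (5, 9). Sequence = [6 1 6 3 7 4 5]

Answer: 6 1 6 3 7 4 5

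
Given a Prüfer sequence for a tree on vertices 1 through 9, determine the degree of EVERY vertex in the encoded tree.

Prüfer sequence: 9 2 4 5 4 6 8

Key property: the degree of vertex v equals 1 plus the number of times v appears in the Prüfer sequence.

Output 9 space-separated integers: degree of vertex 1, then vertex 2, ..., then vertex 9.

Answer: 1 2 1 3 2 2 1 2 2

Derivation:
p_1 = 9: count[9] becomes 1
p_2 = 2: count[2] becomes 1
p_3 = 4: count[4] becomes 1
p_4 = 5: count[5] becomes 1
p_5 = 4: count[4] becomes 2
p_6 = 6: count[6] becomes 1
p_7 = 8: count[8] becomes 1
Degrees (1 + count): deg[1]=1+0=1, deg[2]=1+1=2, deg[3]=1+0=1, deg[4]=1+2=3, deg[5]=1+1=2, deg[6]=1+1=2, deg[7]=1+0=1, deg[8]=1+1=2, deg[9]=1+1=2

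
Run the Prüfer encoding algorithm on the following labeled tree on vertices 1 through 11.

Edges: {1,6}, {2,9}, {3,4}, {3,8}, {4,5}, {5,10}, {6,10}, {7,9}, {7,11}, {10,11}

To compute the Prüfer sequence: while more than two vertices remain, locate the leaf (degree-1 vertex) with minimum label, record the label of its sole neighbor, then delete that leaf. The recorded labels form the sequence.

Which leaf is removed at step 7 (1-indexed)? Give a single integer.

Step 1: current leaves = {1,2,8}. Remove leaf 1 (neighbor: 6).
Step 2: current leaves = {2,6,8}. Remove leaf 2 (neighbor: 9).
Step 3: current leaves = {6,8,9}. Remove leaf 6 (neighbor: 10).
Step 4: current leaves = {8,9}. Remove leaf 8 (neighbor: 3).
Step 5: current leaves = {3,9}. Remove leaf 3 (neighbor: 4).
Step 6: current leaves = {4,9}. Remove leaf 4 (neighbor: 5).
Step 7: current leaves = {5,9}. Remove leaf 5 (neighbor: 10).

Answer: 5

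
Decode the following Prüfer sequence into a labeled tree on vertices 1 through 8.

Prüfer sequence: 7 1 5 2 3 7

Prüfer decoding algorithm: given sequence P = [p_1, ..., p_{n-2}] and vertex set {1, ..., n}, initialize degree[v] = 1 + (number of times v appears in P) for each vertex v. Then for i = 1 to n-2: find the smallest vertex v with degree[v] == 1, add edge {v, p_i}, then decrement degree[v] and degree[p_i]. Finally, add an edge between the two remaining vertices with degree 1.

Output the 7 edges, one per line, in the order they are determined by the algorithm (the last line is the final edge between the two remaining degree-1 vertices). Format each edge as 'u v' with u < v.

Initial degrees: {1:2, 2:2, 3:2, 4:1, 5:2, 6:1, 7:3, 8:1}
Step 1: smallest deg-1 vertex = 4, p_1 = 7. Add edge {4,7}. Now deg[4]=0, deg[7]=2.
Step 2: smallest deg-1 vertex = 6, p_2 = 1. Add edge {1,6}. Now deg[6]=0, deg[1]=1.
Step 3: smallest deg-1 vertex = 1, p_3 = 5. Add edge {1,5}. Now deg[1]=0, deg[5]=1.
Step 4: smallest deg-1 vertex = 5, p_4 = 2. Add edge {2,5}. Now deg[5]=0, deg[2]=1.
Step 5: smallest deg-1 vertex = 2, p_5 = 3. Add edge {2,3}. Now deg[2]=0, deg[3]=1.
Step 6: smallest deg-1 vertex = 3, p_6 = 7. Add edge {3,7}. Now deg[3]=0, deg[7]=1.
Final: two remaining deg-1 vertices are 7, 8. Add edge {7,8}.

Answer: 4 7
1 6
1 5
2 5
2 3
3 7
7 8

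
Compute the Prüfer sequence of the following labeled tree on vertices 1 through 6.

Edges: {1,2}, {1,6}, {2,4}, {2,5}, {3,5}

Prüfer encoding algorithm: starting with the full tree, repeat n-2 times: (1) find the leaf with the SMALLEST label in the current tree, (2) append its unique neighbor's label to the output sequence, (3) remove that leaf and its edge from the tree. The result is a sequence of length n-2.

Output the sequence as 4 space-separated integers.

Step 1: leaves = {3,4,6}. Remove smallest leaf 3, emit neighbor 5.
Step 2: leaves = {4,5,6}. Remove smallest leaf 4, emit neighbor 2.
Step 3: leaves = {5,6}. Remove smallest leaf 5, emit neighbor 2.
Step 4: leaves = {2,6}. Remove smallest leaf 2, emit neighbor 1.
Done: 2 vertices remain (1, 6). Sequence = [5 2 2 1]

Answer: 5 2 2 1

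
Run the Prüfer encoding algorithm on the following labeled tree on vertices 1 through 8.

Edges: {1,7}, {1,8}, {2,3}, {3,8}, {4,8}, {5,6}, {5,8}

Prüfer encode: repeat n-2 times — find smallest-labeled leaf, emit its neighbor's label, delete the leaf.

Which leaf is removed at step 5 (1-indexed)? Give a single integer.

Step 1: current leaves = {2,4,6,7}. Remove leaf 2 (neighbor: 3).
Step 2: current leaves = {3,4,6,7}. Remove leaf 3 (neighbor: 8).
Step 3: current leaves = {4,6,7}. Remove leaf 4 (neighbor: 8).
Step 4: current leaves = {6,7}. Remove leaf 6 (neighbor: 5).
Step 5: current leaves = {5,7}. Remove leaf 5 (neighbor: 8).

Answer: 5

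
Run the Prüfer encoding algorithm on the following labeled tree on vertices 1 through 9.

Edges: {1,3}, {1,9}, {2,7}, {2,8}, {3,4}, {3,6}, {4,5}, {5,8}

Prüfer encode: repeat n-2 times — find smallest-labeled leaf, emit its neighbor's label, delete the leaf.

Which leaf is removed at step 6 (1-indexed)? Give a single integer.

Answer: 4

Derivation:
Step 1: current leaves = {6,7,9}. Remove leaf 6 (neighbor: 3).
Step 2: current leaves = {7,9}. Remove leaf 7 (neighbor: 2).
Step 3: current leaves = {2,9}. Remove leaf 2 (neighbor: 8).
Step 4: current leaves = {8,9}. Remove leaf 8 (neighbor: 5).
Step 5: current leaves = {5,9}. Remove leaf 5 (neighbor: 4).
Step 6: current leaves = {4,9}. Remove leaf 4 (neighbor: 3).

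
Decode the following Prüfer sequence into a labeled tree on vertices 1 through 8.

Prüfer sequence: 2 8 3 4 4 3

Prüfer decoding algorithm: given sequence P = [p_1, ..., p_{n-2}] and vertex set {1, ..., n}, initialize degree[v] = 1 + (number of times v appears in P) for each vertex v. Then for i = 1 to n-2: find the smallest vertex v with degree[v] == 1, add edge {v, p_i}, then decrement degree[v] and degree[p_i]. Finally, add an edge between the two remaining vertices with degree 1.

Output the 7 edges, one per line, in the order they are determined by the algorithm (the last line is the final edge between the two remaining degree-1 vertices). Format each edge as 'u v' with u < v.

Answer: 1 2
2 8
3 5
4 6
4 7
3 4
3 8

Derivation:
Initial degrees: {1:1, 2:2, 3:3, 4:3, 5:1, 6:1, 7:1, 8:2}
Step 1: smallest deg-1 vertex = 1, p_1 = 2. Add edge {1,2}. Now deg[1]=0, deg[2]=1.
Step 2: smallest deg-1 vertex = 2, p_2 = 8. Add edge {2,8}. Now deg[2]=0, deg[8]=1.
Step 3: smallest deg-1 vertex = 5, p_3 = 3. Add edge {3,5}. Now deg[5]=0, deg[3]=2.
Step 4: smallest deg-1 vertex = 6, p_4 = 4. Add edge {4,6}. Now deg[6]=0, deg[4]=2.
Step 5: smallest deg-1 vertex = 7, p_5 = 4. Add edge {4,7}. Now deg[7]=0, deg[4]=1.
Step 6: smallest deg-1 vertex = 4, p_6 = 3. Add edge {3,4}. Now deg[4]=0, deg[3]=1.
Final: two remaining deg-1 vertices are 3, 8. Add edge {3,8}.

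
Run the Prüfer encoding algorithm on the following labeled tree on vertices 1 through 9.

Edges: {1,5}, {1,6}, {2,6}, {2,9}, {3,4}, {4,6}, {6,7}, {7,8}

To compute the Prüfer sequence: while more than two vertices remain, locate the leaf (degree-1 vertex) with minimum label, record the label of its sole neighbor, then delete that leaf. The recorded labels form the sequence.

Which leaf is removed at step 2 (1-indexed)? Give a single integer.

Step 1: current leaves = {3,5,8,9}. Remove leaf 3 (neighbor: 4).
Step 2: current leaves = {4,5,8,9}. Remove leaf 4 (neighbor: 6).

Answer: 4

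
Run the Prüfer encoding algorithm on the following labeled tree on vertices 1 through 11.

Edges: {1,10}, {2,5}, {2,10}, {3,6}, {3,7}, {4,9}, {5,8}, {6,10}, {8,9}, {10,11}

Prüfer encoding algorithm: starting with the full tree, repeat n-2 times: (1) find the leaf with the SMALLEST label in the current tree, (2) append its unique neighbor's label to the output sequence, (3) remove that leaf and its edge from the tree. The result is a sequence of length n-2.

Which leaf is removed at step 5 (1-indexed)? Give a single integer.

Answer: 6

Derivation:
Step 1: current leaves = {1,4,7,11}. Remove leaf 1 (neighbor: 10).
Step 2: current leaves = {4,7,11}. Remove leaf 4 (neighbor: 9).
Step 3: current leaves = {7,9,11}. Remove leaf 7 (neighbor: 3).
Step 4: current leaves = {3,9,11}. Remove leaf 3 (neighbor: 6).
Step 5: current leaves = {6,9,11}. Remove leaf 6 (neighbor: 10).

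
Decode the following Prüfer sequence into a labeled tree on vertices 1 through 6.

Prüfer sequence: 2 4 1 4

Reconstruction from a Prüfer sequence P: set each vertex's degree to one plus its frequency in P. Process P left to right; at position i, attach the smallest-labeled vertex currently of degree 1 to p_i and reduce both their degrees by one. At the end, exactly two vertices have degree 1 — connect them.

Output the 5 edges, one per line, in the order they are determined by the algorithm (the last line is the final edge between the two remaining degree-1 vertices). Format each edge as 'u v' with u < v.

Initial degrees: {1:2, 2:2, 3:1, 4:3, 5:1, 6:1}
Step 1: smallest deg-1 vertex = 3, p_1 = 2. Add edge {2,3}. Now deg[3]=0, deg[2]=1.
Step 2: smallest deg-1 vertex = 2, p_2 = 4. Add edge {2,4}. Now deg[2]=0, deg[4]=2.
Step 3: smallest deg-1 vertex = 5, p_3 = 1. Add edge {1,5}. Now deg[5]=0, deg[1]=1.
Step 4: smallest deg-1 vertex = 1, p_4 = 4. Add edge {1,4}. Now deg[1]=0, deg[4]=1.
Final: two remaining deg-1 vertices are 4, 6. Add edge {4,6}.

Answer: 2 3
2 4
1 5
1 4
4 6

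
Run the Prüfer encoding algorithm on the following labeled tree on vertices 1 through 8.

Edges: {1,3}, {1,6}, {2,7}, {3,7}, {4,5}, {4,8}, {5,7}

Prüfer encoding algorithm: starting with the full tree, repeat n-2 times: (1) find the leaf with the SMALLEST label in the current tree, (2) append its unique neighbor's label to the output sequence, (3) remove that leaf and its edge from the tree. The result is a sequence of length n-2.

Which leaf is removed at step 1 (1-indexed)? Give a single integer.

Answer: 2

Derivation:
Step 1: current leaves = {2,6,8}. Remove leaf 2 (neighbor: 7).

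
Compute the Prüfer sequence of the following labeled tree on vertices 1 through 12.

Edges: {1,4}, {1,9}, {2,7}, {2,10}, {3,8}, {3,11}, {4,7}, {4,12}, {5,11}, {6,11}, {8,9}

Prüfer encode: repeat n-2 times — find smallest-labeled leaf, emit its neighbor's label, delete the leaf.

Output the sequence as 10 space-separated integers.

Step 1: leaves = {5,6,10,12}. Remove smallest leaf 5, emit neighbor 11.
Step 2: leaves = {6,10,12}. Remove smallest leaf 6, emit neighbor 11.
Step 3: leaves = {10,11,12}. Remove smallest leaf 10, emit neighbor 2.
Step 4: leaves = {2,11,12}. Remove smallest leaf 2, emit neighbor 7.
Step 5: leaves = {7,11,12}. Remove smallest leaf 7, emit neighbor 4.
Step 6: leaves = {11,12}. Remove smallest leaf 11, emit neighbor 3.
Step 7: leaves = {3,12}. Remove smallest leaf 3, emit neighbor 8.
Step 8: leaves = {8,12}. Remove smallest leaf 8, emit neighbor 9.
Step 9: leaves = {9,12}. Remove smallest leaf 9, emit neighbor 1.
Step 10: leaves = {1,12}. Remove smallest leaf 1, emit neighbor 4.
Done: 2 vertices remain (4, 12). Sequence = [11 11 2 7 4 3 8 9 1 4]

Answer: 11 11 2 7 4 3 8 9 1 4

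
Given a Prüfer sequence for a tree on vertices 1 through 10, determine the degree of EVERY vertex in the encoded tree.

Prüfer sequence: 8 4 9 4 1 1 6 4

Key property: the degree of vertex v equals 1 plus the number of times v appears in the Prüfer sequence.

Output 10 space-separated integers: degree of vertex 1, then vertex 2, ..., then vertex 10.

Answer: 3 1 1 4 1 2 1 2 2 1

Derivation:
p_1 = 8: count[8] becomes 1
p_2 = 4: count[4] becomes 1
p_3 = 9: count[9] becomes 1
p_4 = 4: count[4] becomes 2
p_5 = 1: count[1] becomes 1
p_6 = 1: count[1] becomes 2
p_7 = 6: count[6] becomes 1
p_8 = 4: count[4] becomes 3
Degrees (1 + count): deg[1]=1+2=3, deg[2]=1+0=1, deg[3]=1+0=1, deg[4]=1+3=4, deg[5]=1+0=1, deg[6]=1+1=2, deg[7]=1+0=1, deg[8]=1+1=2, deg[9]=1+1=2, deg[10]=1+0=1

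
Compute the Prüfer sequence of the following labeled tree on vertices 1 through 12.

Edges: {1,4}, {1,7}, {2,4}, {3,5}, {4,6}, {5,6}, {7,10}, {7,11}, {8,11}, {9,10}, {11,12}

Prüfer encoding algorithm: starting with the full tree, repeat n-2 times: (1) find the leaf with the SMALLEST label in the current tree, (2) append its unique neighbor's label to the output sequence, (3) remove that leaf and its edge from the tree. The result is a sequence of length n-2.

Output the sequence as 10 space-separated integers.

Answer: 4 5 6 4 1 7 11 10 7 11

Derivation:
Step 1: leaves = {2,3,8,9,12}. Remove smallest leaf 2, emit neighbor 4.
Step 2: leaves = {3,8,9,12}. Remove smallest leaf 3, emit neighbor 5.
Step 3: leaves = {5,8,9,12}. Remove smallest leaf 5, emit neighbor 6.
Step 4: leaves = {6,8,9,12}. Remove smallest leaf 6, emit neighbor 4.
Step 5: leaves = {4,8,9,12}. Remove smallest leaf 4, emit neighbor 1.
Step 6: leaves = {1,8,9,12}. Remove smallest leaf 1, emit neighbor 7.
Step 7: leaves = {8,9,12}. Remove smallest leaf 8, emit neighbor 11.
Step 8: leaves = {9,12}. Remove smallest leaf 9, emit neighbor 10.
Step 9: leaves = {10,12}. Remove smallest leaf 10, emit neighbor 7.
Step 10: leaves = {7,12}. Remove smallest leaf 7, emit neighbor 11.
Done: 2 vertices remain (11, 12). Sequence = [4 5 6 4 1 7 11 10 7 11]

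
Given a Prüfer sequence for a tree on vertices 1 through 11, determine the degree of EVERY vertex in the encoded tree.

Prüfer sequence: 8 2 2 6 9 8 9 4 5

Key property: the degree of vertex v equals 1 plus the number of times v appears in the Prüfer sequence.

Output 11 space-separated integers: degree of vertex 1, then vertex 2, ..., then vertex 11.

p_1 = 8: count[8] becomes 1
p_2 = 2: count[2] becomes 1
p_3 = 2: count[2] becomes 2
p_4 = 6: count[6] becomes 1
p_5 = 9: count[9] becomes 1
p_6 = 8: count[8] becomes 2
p_7 = 9: count[9] becomes 2
p_8 = 4: count[4] becomes 1
p_9 = 5: count[5] becomes 1
Degrees (1 + count): deg[1]=1+0=1, deg[2]=1+2=3, deg[3]=1+0=1, deg[4]=1+1=2, deg[5]=1+1=2, deg[6]=1+1=2, deg[7]=1+0=1, deg[8]=1+2=3, deg[9]=1+2=3, deg[10]=1+0=1, deg[11]=1+0=1

Answer: 1 3 1 2 2 2 1 3 3 1 1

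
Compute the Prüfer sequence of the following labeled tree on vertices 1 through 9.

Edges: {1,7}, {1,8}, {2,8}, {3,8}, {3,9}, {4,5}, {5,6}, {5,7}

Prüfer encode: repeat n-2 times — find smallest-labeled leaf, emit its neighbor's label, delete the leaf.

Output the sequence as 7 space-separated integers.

Step 1: leaves = {2,4,6,9}. Remove smallest leaf 2, emit neighbor 8.
Step 2: leaves = {4,6,9}. Remove smallest leaf 4, emit neighbor 5.
Step 3: leaves = {6,9}. Remove smallest leaf 6, emit neighbor 5.
Step 4: leaves = {5,9}. Remove smallest leaf 5, emit neighbor 7.
Step 5: leaves = {7,9}. Remove smallest leaf 7, emit neighbor 1.
Step 6: leaves = {1,9}. Remove smallest leaf 1, emit neighbor 8.
Step 7: leaves = {8,9}. Remove smallest leaf 8, emit neighbor 3.
Done: 2 vertices remain (3, 9). Sequence = [8 5 5 7 1 8 3]

Answer: 8 5 5 7 1 8 3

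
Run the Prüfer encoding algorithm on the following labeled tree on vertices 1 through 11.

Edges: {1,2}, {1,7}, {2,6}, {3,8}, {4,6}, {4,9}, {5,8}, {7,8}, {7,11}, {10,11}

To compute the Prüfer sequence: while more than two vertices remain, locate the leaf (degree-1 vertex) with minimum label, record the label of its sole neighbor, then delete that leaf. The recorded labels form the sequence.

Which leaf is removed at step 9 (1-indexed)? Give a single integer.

Answer: 7

Derivation:
Step 1: current leaves = {3,5,9,10}. Remove leaf 3 (neighbor: 8).
Step 2: current leaves = {5,9,10}. Remove leaf 5 (neighbor: 8).
Step 3: current leaves = {8,9,10}. Remove leaf 8 (neighbor: 7).
Step 4: current leaves = {9,10}. Remove leaf 9 (neighbor: 4).
Step 5: current leaves = {4,10}. Remove leaf 4 (neighbor: 6).
Step 6: current leaves = {6,10}. Remove leaf 6 (neighbor: 2).
Step 7: current leaves = {2,10}. Remove leaf 2 (neighbor: 1).
Step 8: current leaves = {1,10}. Remove leaf 1 (neighbor: 7).
Step 9: current leaves = {7,10}. Remove leaf 7 (neighbor: 11).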